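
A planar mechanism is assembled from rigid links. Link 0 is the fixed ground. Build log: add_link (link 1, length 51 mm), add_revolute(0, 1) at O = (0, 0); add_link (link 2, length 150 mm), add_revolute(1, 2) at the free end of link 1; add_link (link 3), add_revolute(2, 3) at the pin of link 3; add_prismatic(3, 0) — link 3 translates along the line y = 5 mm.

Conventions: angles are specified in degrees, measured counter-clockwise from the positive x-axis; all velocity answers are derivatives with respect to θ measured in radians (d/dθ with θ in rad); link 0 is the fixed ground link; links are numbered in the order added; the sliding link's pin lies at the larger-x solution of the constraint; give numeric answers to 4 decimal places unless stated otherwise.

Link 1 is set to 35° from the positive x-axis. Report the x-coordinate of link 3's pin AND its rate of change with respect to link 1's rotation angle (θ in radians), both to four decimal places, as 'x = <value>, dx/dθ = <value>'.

geometry: r = 51 mm, L = 150 mm, e = 5 mm
crank pin P = (r cos θ, r sin θ) = (41.776754, 29.252398)
h = r sin θ − e = 29.252398 − 5 = 24.252398
x = r cos θ + √(L² − h²) = 41.776754 + 148.026421 = 189.803175
dx/dθ = −r sin θ − h·r cos θ/√(L² − h²) (θ in radians; h = 24.252398) = -36.097031

x = 189.8032, dx/dθ = -36.0970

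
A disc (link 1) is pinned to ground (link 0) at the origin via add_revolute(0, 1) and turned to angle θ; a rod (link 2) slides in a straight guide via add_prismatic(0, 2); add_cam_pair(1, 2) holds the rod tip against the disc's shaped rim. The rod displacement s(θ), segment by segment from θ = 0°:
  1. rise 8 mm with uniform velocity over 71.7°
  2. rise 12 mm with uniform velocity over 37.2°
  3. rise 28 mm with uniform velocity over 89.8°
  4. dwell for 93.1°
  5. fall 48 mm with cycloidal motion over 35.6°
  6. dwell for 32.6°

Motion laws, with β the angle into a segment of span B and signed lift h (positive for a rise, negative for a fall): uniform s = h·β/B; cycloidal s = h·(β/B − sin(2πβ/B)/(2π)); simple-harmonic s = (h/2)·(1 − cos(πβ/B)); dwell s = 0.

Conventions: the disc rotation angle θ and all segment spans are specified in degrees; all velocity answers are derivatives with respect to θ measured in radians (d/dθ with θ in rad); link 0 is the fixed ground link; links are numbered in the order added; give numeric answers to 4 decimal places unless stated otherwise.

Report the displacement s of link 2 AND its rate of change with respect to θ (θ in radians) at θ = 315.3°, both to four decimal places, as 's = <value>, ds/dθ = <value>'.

segment 1 (0° to 71.7°, uniform, h = 8) is passed completely: s = 0.0000 + (8) = 8.0000
segment 2 (71.7° to 108.9°, uniform, h = 12) is passed completely: s = 8.0000 + (12) = 20.0000
segment 3 (108.9° to 198.7°, uniform, h = 28) is passed completely: s = 20.0000 + (28) = 48.0000
segment 4 (198.7° to 291.8°, dwell): s unchanged at 48.0000
θ = 315.3° falls in segment 5 (291.8° to 327.4°, cycloidal, h = -48): β = 315.3 − 291.8 = 23.5°, B = 35.6°; Δs = -48·(0.6601 − sin(2π·0.6601)/(2π)) = -38.1385; s = 48.0000 − 38.1385 = 9.8615
velocity in seg [291.8°–327.4°] (cycloidal), θ in radians: β = 23.5° = 0.4102 rad, B = 35.6° = 0.6213 rad; ds/dθ = (h/B)(1 − cos(2πβ/B)) = ((-48)/0.6213)(1 − cos(2π·0.6601)) = -118.600764 mm/rad

s = 9.8615, ds/dθ = -118.6008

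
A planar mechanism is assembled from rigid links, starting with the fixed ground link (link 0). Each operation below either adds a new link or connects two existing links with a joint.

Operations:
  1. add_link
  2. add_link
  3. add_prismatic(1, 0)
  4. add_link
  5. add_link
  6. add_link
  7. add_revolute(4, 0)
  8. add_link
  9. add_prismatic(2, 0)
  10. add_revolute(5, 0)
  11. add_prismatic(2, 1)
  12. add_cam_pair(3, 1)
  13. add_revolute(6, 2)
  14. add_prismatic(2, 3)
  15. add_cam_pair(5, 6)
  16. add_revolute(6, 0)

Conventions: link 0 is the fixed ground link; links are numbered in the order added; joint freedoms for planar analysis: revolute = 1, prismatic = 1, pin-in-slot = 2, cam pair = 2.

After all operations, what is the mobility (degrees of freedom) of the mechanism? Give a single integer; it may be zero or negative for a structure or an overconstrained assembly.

link 0 = ground. State L|J1|J2 = 1|0|0
+link1  2|0|0
+link2  3|0|0
P(1,0) f=1→J1  3|1|0
+link3  4|1|0
+link4  5|1|0
+link5  6|1|0
R(4,0) f=1→J1  6|2|0
+link6  7|2|0
P(2,0) f=1→J1  7|3|0
R(5,0) f=1→J1  7|4|0
P(2,1) f=1→J1  7|5|0
C(3,1) f=2→J2  7|5|1
R(6,2) f=1→J1  7|6|1
P(2,3) f=1→J1  7|7|1
C(5,6) f=2→J2  7|7|2
R(6,0) f=1→J1  7|8|2
M = 3(7−1)−2·8−2 = 18−16−2 = 0

M = 0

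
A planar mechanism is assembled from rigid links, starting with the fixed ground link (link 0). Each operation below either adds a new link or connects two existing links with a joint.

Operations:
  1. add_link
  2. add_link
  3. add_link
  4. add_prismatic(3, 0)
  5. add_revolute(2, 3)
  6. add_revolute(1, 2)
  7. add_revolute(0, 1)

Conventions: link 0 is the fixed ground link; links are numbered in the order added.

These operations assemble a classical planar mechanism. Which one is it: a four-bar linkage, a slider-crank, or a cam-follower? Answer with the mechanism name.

links: 4 (incl. ground); joints: 3 revolute, 1 prismatic, 0 higher (cam) pair, forming one closed loop
4 links, 3 revolutes + 1 prismatic in one loop → slider-crank

slider-crank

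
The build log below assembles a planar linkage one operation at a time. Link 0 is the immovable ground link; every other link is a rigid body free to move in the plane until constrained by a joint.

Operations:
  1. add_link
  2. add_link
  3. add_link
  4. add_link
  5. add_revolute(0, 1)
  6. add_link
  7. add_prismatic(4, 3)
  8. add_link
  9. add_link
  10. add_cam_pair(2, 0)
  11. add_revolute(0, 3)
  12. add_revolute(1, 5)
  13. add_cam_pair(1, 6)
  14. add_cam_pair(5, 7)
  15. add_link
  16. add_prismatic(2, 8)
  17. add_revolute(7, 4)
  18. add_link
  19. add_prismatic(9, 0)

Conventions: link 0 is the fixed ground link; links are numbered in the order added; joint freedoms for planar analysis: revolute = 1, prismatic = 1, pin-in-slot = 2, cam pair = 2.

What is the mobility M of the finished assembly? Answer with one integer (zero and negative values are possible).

link 0 = ground. State L|J1|J2 = 1|0|0
+link1  2|0|0
+link2  3|0|0
+link3  4|0|0
+link4  5|0|0
R(0,1) f=1→J1  5|1|0
+link5  6|1|0
P(4,3) f=1→J1  6|2|0
+link6  7|2|0
+link7  8|2|0
C(2,0) f=2→J2  8|2|1
R(0,3) f=1→J1  8|3|1
R(1,5) f=1→J1  8|4|1
C(1,6) f=2→J2  8|4|2
C(5,7) f=2→J2  8|4|3
+link8  9|4|3
P(2,8) f=1→J1  9|5|3
R(7,4) f=1→J1  9|6|3
+link9  10|6|3
P(9,0) f=1→J1  10|7|3
M = 3(10−1)−2·7−3 = 27−14−3 = 10

M = 10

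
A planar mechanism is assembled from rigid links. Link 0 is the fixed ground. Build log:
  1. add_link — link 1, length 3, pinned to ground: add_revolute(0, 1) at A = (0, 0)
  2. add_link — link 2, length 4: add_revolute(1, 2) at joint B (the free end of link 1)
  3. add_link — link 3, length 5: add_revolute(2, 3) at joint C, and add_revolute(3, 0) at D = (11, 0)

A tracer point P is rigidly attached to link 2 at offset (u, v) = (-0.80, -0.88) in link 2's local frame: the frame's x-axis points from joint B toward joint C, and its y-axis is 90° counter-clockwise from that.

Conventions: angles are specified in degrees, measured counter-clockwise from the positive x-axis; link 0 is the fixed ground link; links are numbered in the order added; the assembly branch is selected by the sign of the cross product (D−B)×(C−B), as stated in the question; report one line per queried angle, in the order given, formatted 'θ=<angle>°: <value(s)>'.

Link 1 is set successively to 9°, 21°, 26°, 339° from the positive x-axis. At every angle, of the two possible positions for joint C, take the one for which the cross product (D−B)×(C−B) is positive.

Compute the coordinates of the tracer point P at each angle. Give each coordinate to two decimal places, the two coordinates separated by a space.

A=(0,0), D=(11.00,0)
θ=9°: B = A + 3.00·(cos9°, sin9°) = (2.9631, 0.4693)
θ=9°: |BD| = 8.0506
θ=9°: circle(B,4.00) ∩ circle(D,5.00): a=3.4663, h=1.9961
θ=9°:   candidates: C₊=(6.5399,2.2599) cross=16.070; C₋=(6.3072,-1.7255) cross=-16.070
θ=9°:   branch + wants cross > 0 → take C=(6.5399,2.2599) (cross=16.070)
θ=9°: ex = (C−B)/|BC| = (0.8942,0.4477); ey = (-0.4477,0.8942)
θ=9°: P = B + -0.80·ex + -0.88·ey = (2.6416,-0.6757)
θ=21°: B = A + 3.00·(cos21°, sin21°) = (2.8007, 1.0751)
θ=21°: |BD| = 8.2694
θ=21°: circle(B,4.00) ∩ circle(D,5.00): a=3.5905, h=1.7629
θ=21°:   candidates: C₊=(6.5900,2.3563) cross=14.579; C₋=(6.1316,-1.1397) cross=-14.579
θ=21°:   branch + wants cross > 0 → take C=(6.5900,2.3563) (cross=14.579)
θ=21°: ex = (C−B)/|BC| = (0.9473,0.3203); ey = (-0.3203,0.9473)
θ=21°: P = B + -0.80·ex + -0.88·ey = (2.3247,-0.0148)
θ=26°: B = A + 3.00·(cos26°, sin26°) = (2.6964, 1.3151)
θ=26°: |BD| = 8.4071
θ=26°: circle(B,4.00) ∩ circle(D,5.00): a=3.6683, h=1.5949
θ=26°:   candidates: C₊=(6.5690,2.3165) cross=13.408; C₋=(6.0700,-0.8339) cross=-13.408
θ=26°:   branch + wants cross > 0 → take C=(6.5690,2.3165) (cross=13.408)
θ=26°: ex = (C−B)/|BC| = (0.9682,0.2504); ey = (-0.2504,0.9682)
θ=26°: P = B + -0.80·ex + -0.88·ey = (2.1422,0.2629)
θ=339°: B = A + 3.00·(cos339°, sin339°) = (2.8007, -1.0751)
θ=339°: |BD| = 8.2694
θ=339°: circle(B,4.00) ∩ circle(D,5.00): a=3.5905, h=1.7629
θ=339°:   candidates: C₊=(6.1316,1.1397) cross=14.579; C₋=(6.5900,-2.3563) cross=-14.579
θ=339°:   branch + wants cross > 0 → take C=(6.1316,1.1397) (cross=14.579)
θ=339°: ex = (C−B)/|BC| = (0.8327,0.5537); ey = (-0.5537,0.8327)
θ=339°: P = B + -0.80·ex + -0.88·ey = (2.6218,-2.2509)

θ=9°: 2.64 -0.68
θ=21°: 2.32 -0.01
θ=26°: 2.14 0.26
θ=339°: 2.62 -2.25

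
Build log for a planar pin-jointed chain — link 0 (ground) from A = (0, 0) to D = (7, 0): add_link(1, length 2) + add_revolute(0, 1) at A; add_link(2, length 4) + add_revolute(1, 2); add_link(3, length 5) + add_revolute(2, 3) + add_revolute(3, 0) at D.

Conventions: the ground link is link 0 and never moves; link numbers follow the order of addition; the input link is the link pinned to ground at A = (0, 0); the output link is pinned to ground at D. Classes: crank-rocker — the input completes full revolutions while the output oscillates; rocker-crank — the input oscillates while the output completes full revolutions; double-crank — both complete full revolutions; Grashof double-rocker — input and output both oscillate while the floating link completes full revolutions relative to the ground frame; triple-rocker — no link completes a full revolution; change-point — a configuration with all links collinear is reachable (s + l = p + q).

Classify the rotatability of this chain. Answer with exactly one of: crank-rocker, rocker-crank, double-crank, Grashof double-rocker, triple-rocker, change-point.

lengths: ground=7, input=2, coupler=4, output=5
sorted: s=2 (shortest), l=7 (longest), p+q=9
s + l = 9 vs p + q = 9
s + l = p + q → change-point (collinear configuration reachable)

change-point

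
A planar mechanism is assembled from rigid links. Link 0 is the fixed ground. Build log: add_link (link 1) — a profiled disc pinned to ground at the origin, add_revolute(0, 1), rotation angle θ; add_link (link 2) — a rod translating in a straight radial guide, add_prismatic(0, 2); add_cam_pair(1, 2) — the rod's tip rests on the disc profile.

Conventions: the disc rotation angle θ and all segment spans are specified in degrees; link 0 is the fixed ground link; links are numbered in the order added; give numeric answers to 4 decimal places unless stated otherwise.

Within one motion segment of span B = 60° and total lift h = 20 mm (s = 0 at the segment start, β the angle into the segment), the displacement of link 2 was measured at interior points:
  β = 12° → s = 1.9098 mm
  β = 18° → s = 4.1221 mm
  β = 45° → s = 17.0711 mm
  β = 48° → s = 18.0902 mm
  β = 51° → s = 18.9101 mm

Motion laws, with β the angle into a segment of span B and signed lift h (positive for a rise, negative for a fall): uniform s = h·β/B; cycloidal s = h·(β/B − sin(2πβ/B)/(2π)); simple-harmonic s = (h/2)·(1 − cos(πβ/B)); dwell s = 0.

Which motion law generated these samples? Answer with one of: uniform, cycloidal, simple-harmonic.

candidates at β/B = r: uniform s = h·r (linear in β); cycloidal s = h·(r − sin(2πr)/(2π)); simple-harmonic s = (h/2)(1 − cos(πr))
β=12°: printed 1.9098 | uniform 4.0000, cycloidal 0.9727, simple-harmonic 1.9098
β=18°: printed 4.1221 | uniform 6.0000, cycloidal 2.9727, simple-harmonic 4.1221
β=45°: printed 17.0711 | uniform 15.0000, cycloidal 18.1831, simple-harmonic 17.0711
β=48°: printed 18.0902 | uniform 16.0000, cycloidal 19.0273, simple-harmonic 18.0902
β=51°: printed 18.9101 | uniform 17.0000, cycloidal 19.5752, simple-harmonic 18.9101
only one law matches every sample → simple-harmonic

simple-harmonic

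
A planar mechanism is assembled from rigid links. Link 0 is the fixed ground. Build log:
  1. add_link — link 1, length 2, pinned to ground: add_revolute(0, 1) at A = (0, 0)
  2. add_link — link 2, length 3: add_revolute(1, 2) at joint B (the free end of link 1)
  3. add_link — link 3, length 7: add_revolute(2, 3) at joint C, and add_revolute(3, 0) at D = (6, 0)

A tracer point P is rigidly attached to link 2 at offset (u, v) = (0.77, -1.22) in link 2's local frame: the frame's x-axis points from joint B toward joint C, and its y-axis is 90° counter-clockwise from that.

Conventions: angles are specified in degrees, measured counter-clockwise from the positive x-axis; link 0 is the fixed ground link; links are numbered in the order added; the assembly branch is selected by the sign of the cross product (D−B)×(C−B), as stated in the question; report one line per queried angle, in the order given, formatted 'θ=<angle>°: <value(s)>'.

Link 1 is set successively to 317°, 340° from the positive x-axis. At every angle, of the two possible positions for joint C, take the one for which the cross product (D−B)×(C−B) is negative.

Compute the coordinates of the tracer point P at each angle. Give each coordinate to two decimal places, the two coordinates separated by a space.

A=(0,0), D=(6.00,0)
θ=317°: B = A + 2.00·(cos317°, sin317°) = (1.4627, -1.3640)
θ=317°: |BD| = 4.7379
θ=317°: circle(B,3.00) ∩ circle(D,7.00): a=-1.8524, h=2.3598
θ=317°:   candidates: C₊=(-0.9906,0.3626) cross=11.181; C₋=(0.3681,-4.1572) cross=-11.181
θ=317°:   branch - wants cross < 0 → take C=(0.3681,-4.1572) (cross=-11.181)
θ=317°: ex = (C−B)/|BC| = (-0.3649,-0.9311); ey = (0.9311,-0.3649)
θ=317°: P = B + 0.77·ex + -1.22·ey = (0.0459,-1.6358)
θ=340°: B = A + 2.00·(cos340°, sin340°) = (1.8794, -0.6840)
θ=340°: |BD| = 4.1770
θ=340°: circle(B,3.00) ∩ circle(D,7.00): a=-2.6996, h=1.3085
θ=340°:   candidates: C₊=(-0.9981,0.1647) cross=5.465; C₋=(-0.5695,-2.4169) cross=-5.465
θ=340°:   branch - wants cross < 0 → take C=(-0.5695,-2.4169) (cross=-5.465)
θ=340°: ex = (C−B)/|BC| = (-0.8163,-0.5776); ey = (0.5776,-0.8163)
θ=340°: P = B + 0.77·ex + -1.22·ey = (0.5461,-0.1329)

θ=317°: 0.05 -1.64
θ=340°: 0.55 -0.13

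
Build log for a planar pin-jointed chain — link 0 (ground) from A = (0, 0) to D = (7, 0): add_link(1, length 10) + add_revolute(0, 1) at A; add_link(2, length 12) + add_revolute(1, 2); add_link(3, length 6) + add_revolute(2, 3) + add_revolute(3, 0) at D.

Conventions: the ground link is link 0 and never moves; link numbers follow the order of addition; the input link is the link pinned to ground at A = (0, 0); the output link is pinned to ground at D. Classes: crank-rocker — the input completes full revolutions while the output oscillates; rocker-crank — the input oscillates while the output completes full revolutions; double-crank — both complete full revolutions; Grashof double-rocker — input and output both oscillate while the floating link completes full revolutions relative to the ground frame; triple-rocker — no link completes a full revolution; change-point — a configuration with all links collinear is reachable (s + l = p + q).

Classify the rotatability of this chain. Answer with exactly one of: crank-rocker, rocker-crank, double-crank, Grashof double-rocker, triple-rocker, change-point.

lengths: ground=7, input=10, coupler=12, output=6
sorted: s=6 (shortest), l=12 (longest), p+q=17
s + l = 18 vs p + q = 17
s + l > p + q → non-Grashof → no link fully rotates → triple-rocker

triple-rocker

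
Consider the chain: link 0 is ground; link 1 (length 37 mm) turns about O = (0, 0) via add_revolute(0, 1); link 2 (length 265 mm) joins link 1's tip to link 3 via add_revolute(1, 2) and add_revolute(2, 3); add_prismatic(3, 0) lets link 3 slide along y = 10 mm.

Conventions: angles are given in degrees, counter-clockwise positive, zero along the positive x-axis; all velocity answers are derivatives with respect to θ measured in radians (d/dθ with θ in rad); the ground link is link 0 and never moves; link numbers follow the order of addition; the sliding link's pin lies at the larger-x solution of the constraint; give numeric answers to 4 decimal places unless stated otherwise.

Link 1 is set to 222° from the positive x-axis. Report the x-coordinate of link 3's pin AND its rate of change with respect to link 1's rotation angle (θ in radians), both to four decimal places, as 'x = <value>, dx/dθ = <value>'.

geometry: r = 37 mm, L = 265 mm, e = 10 mm
crank pin P = (r cos θ, r sin θ) = (-27.496359, -24.757832)
h = r sin θ − e = -24.757832 − 10 = -34.757832
x = r cos θ + √(L² − h²) = -27.496359 + 262.710664 = 235.214306
dx/dθ = −r sin θ − h·r cos θ/√(L² − h²) (θ in radians; h = -34.757832) = 21.119937

x = 235.2143, dx/dθ = 21.1199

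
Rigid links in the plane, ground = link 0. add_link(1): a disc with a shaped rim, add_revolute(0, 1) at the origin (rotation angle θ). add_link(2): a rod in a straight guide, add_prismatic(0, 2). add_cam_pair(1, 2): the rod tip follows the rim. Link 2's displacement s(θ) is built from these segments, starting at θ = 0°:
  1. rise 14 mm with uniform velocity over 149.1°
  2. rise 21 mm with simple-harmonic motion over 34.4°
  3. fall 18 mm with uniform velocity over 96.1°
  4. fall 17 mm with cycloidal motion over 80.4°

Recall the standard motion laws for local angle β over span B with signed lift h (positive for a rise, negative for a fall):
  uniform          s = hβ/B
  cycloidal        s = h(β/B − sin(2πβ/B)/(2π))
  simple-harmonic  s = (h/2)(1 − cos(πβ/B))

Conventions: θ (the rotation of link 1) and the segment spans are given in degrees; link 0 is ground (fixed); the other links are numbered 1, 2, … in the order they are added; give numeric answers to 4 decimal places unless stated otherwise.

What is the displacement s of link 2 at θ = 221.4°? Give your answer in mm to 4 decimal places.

segment 1 (0° to 149.1°, uniform, h = 14) is passed completely: s = 0.0000 + (14) = 14.0000
segment 2 (149.1° to 183.5°, simple-harmonic, h = 21) is passed completely: s = 14.0000 + (21) = 35.0000
θ = 221.4° falls in segment 3 (183.5° to 279.6°, uniform, h = -18): β = 221.4 − 183.5 = 37.9°, B = 96.1°; Δs = -18·37.9/96.1 = -7.0989; s = 35.0000 − 7.0989 = 27.9011

27.9011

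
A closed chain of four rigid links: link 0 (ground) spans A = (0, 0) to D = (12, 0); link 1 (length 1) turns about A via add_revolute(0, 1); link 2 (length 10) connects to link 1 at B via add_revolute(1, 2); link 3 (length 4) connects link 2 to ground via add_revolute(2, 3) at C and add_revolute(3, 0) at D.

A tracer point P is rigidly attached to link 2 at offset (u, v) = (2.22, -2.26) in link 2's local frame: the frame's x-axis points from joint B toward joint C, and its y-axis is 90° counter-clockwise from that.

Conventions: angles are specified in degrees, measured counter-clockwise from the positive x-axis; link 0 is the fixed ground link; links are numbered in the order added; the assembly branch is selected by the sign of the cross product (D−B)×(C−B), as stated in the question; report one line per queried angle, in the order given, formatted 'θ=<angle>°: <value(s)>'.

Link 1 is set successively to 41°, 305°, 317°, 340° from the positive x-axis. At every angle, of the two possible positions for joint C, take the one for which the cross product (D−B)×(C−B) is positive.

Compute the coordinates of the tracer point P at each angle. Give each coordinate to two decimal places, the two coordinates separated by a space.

A=(0,0), D=(12.00,0)
θ=41°: B = A + 1.00·(cos41°, sin41°) = (0.7547, 0.6561)
θ=41°: |BD| = 11.2644
θ=41°: circle(B,10.00) ∩ circle(D,4.00): a=9.3608, h=3.5180
θ=41°:   candidates: C₊=(10.3045,3.6229) cross=39.628; C₋=(9.8947,-3.4011) cross=-39.628
θ=41°:   branch + wants cross > 0 → take C=(10.3045,3.6229) (cross=39.628)
θ=41°: ex = (C−B)/|BC| = (0.9550,0.2967); ey = (-0.2967,0.9550)
θ=41°: P = B + 2.22·ex + -2.26·ey = (3.5453,-0.8436)
θ=305°: B = A + 1.00·(cos305°, sin305°) = (0.5736, -0.8192)
θ=305°: |BD| = 11.4557
θ=305°: circle(B,10.00) ∩ circle(D,4.00): a=9.3942, h=3.4278
θ=305°:   candidates: C₊=(9.6986,3.2716) cross=39.268; C₋=(10.1888,-3.5664) cross=-39.268
θ=305°:   branch + wants cross > 0 → take C=(9.6986,3.2716) (cross=39.268)
θ=305°: ex = (C−B)/|BC| = (0.9125,0.4091); ey = (-0.4091,0.9125)
θ=305°: P = B + 2.22·ex + -2.26·ey = (3.5238,-1.9733)
θ=317°: B = A + 1.00·(cos317°, sin317°) = (0.7314, -0.6820)
θ=317°: |BD| = 11.2893
θ=317°: circle(B,10.00) ∩ circle(D,4.00): a=9.3650, h=3.5067
θ=317°:   candidates: C₊=(9.8674,3.3841) cross=39.588; C₋=(10.2911,-3.6166) cross=-39.588
θ=317°:   branch + wants cross > 0 → take C=(9.8674,3.3841) (cross=39.588)
θ=317°: ex = (C−B)/|BC| = (0.9136,0.4066); ey = (-0.4066,0.9136)
θ=317°: P = B + 2.22·ex + -2.26·ey = (3.6785,-1.8441)
θ=340°: B = A + 1.00·(cos340°, sin340°) = (0.9397, -0.3420)
θ=340°: |BD| = 11.0656
θ=340°: circle(B,10.00) ∩ circle(D,4.00): a=9.3283, h=3.6030
θ=340°:   candidates: C₊=(10.1522,3.5476) cross=39.870; C₋=(10.3749,-3.6550) cross=-39.870
θ=340°:   branch + wants cross > 0 → take C=(10.1522,3.5476) (cross=39.870)
θ=340°: ex = (C−B)/|BC| = (0.9213,0.3890); ey = (-0.3890,0.9213)
θ=340°: P = B + 2.22·ex + -2.26·ey = (3.8639,-1.5605)

θ=41°: 3.55 -0.84
θ=305°: 3.52 -1.97
θ=317°: 3.68 -1.84
θ=340°: 3.86 -1.56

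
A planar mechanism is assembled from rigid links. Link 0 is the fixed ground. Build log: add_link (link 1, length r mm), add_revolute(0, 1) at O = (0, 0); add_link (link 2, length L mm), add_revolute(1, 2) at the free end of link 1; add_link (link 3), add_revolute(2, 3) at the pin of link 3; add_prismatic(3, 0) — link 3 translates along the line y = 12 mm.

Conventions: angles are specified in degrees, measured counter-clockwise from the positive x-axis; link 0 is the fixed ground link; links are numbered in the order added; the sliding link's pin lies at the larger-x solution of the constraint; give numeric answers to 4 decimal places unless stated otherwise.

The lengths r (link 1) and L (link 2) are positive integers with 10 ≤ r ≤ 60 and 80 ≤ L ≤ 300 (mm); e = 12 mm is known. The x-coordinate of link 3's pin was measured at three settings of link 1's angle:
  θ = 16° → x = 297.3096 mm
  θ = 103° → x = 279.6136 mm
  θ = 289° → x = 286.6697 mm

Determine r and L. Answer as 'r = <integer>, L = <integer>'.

constraint per measurement: (x − r cos θ)² + (r sin θ − e)² = L²
subtracting the θ₁ and θ₂ equations cancels the r² and L² terms:
r = (x₁² − x₂²) / (2[(x₁cos θ₁ + e sin θ₁) − (x₂cos θ₂ + e sin θ₂)]) = 15.0000 → r = 15
L² = (x₁ − r cos θ₁)² + (r sin θ₁ − e)² = 80088.9989 → L = 283.0000 → L = 283
check at θ₃=289°: x = 286.6697 (printed 286.6697) ✓

r = 15, L = 283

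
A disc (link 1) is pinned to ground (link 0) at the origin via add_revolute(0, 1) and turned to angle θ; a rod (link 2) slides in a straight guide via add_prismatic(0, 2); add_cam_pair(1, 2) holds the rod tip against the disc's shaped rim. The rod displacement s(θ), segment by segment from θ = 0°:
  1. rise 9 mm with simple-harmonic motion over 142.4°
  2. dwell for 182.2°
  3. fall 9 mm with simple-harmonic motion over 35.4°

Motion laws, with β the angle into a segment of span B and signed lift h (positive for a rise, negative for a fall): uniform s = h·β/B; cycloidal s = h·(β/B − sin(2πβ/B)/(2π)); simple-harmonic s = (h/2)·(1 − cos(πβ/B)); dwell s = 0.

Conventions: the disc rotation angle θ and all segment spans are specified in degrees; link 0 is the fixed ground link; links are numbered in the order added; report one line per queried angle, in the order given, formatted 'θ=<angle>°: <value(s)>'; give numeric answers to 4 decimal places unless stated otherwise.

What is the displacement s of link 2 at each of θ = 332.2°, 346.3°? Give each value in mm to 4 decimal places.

segment 1 (0° to 142.4°, simple-harmonic, h = 9) is passed completely: s = 0.0000 + (9) = 9.0000
segment 2 (142.4° to 324.6°, dwell): s unchanged at 9.0000
θ = 332.2° falls in segment 3 (324.6° to 360°, simple-harmonic, h = -9): β = 332.2 − 324.6 = 7.6°, B = 35.4°; Δs = -9/2·(1 − cos(π·0.2147)) = -0.9853; s = 9.0000 − 0.9853 = 8.0147
θ = 346.3° falls in segment 3 (324.6° to 360°, simple-harmonic, h = -9): β = 346.3 − 324.6 = 21.7°, B = 35.4°; Δs = -9/2·(1 − cos(π·0.6130)) = -6.0641; s = 9.0000 − 6.0641 = 2.9359

θ=332.2°: 8.0147
θ=346.3°: 2.9359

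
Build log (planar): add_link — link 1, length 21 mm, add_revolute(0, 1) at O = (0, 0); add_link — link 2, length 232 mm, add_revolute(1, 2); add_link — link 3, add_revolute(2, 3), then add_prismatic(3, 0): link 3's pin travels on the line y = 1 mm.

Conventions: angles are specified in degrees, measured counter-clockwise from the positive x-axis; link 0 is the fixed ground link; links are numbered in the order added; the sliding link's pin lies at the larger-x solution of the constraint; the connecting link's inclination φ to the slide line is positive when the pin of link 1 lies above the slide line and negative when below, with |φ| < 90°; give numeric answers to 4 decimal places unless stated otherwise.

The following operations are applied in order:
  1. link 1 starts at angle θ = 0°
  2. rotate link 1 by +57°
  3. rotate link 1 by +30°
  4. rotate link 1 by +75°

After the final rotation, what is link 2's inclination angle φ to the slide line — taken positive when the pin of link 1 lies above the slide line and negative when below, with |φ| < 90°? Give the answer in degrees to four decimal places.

geometry: r = 21 mm, L = 232 mm, e = 1 mm; θ starts at 0°
rotate link 1 by +57°: θ ← 0° +57° = 57°
rotate link 1 by +30°: θ ← 57° +30° = 87°
rotate link 1 by +75°: θ ← 87° +75° = 162°
h = r sin θ − e = 6.489357 − 1 = 5.489357
sin φ = h / L = 5.489357 / 232 = 0.02366102
φ = arcsin(0.02366102) = 1.355803°

1.3558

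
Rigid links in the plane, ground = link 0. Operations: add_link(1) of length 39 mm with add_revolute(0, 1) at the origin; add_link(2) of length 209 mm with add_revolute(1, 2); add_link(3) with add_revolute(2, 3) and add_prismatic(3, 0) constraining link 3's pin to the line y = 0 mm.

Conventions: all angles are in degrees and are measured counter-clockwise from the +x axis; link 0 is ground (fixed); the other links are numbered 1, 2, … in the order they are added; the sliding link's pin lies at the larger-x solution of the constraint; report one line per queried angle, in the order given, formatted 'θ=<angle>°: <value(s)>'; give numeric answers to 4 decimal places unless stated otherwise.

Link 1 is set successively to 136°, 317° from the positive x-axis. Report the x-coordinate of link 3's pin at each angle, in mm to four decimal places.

geometry: r = 39 mm, L = 209 mm, e = 0 mm
θ=136°: crank pin P = (r cos θ, r sin θ) = (-28.054252, 27.091676)
θ=136°: h = r sin θ − e = 27.091676 − 0 = 27.091676
θ=136°: x = r cos θ + √(L² − h²) = -28.054252 + 207.236679 = 179.182427
θ=317°: crank pin P = (r cos θ, r sin θ) = (28.522794, -26.597936)
θ=317°: h = r sin θ − e = -26.597936 − 0 = -26.597936
θ=317°: x = r cos θ + √(L² − h²) = 28.522794 + 207.300627 = 235.823421

θ=136°: 179.1824
θ=317°: 235.8234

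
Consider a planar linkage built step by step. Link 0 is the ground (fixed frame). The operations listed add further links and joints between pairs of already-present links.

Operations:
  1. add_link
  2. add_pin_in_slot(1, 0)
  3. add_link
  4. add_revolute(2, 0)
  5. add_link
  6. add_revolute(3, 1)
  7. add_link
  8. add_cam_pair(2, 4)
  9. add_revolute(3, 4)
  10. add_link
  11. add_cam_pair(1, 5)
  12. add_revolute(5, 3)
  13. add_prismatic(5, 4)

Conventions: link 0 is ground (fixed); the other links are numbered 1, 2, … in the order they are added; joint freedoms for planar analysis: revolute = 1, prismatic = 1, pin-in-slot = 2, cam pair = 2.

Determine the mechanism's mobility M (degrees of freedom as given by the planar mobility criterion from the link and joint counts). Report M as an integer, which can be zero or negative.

link 0 = ground. State L|J1|J2 = 1|0|0
+link1  2|0|0
PS(1,0) f=2→J2  2|0|1
+link2  3|0|1
R(2,0) f=1→J1  3|1|1
+link3  4|1|1
R(3,1) f=1→J1  4|2|1
+link4  5|2|1
C(2,4) f=2→J2  5|2|2
R(3,4) f=1→J1  5|3|2
+link5  6|3|2
C(1,5) f=2→J2  6|3|3
R(5,3) f=1→J1  6|4|3
P(5,4) f=1→J1  6|5|3
M = 3(6−1)−2·5−3 = 15−10−3 = 2

M = 2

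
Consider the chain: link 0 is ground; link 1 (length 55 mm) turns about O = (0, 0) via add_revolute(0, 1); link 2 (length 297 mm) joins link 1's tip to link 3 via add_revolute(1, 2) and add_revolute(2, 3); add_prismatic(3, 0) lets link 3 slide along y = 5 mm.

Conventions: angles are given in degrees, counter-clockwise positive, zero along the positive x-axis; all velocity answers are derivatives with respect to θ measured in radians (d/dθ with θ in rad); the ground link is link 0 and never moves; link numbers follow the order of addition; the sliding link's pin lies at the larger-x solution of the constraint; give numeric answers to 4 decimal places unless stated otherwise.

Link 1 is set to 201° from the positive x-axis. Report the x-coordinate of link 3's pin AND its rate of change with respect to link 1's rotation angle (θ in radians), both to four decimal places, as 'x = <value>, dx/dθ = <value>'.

geometry: r = 55 mm, L = 297 mm, e = 5 mm
crank pin P = (r cos θ, r sin θ) = (-51.346923, -19.710237)
h = r sin θ − e = -19.710237 − 5 = -24.710237
x = r cos θ + √(L² − h²) = -51.346923 + 295.970276 = 244.623352
dx/dθ = −r sin θ − h·r cos θ/√(L² − h²) (θ in radians; h = -24.710237) = 15.423338

x = 244.6234, dx/dθ = 15.4233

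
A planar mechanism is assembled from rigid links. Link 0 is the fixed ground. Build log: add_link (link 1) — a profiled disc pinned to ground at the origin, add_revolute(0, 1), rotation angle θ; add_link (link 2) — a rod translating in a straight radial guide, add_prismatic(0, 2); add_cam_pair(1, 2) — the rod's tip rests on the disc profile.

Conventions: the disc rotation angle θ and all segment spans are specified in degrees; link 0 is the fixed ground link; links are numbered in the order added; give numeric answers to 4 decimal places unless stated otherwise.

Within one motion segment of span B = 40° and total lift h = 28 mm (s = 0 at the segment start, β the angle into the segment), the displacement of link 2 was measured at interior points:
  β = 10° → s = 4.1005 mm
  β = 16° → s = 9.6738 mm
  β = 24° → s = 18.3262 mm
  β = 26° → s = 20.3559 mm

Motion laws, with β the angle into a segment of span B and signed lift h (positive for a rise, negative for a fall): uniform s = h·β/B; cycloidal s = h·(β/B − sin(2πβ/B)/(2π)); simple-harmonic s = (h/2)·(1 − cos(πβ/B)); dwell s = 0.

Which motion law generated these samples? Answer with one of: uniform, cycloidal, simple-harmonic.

candidates at β/B = r: uniform s = h·r (linear in β); cycloidal s = h·(r − sin(2πr)/(2π)); simple-harmonic s = (h/2)(1 − cos(πr))
β=10°: printed 4.1005 | uniform 7.0000, cycloidal 2.5437, simple-harmonic 4.1005
β=16°: printed 9.6738 | uniform 11.2000, cycloidal 8.5806, simple-harmonic 9.6738
β=24°: printed 18.3262 | uniform 16.8000, cycloidal 19.4194, simple-harmonic 18.3262
β=26°: printed 20.3559 | uniform 18.2000, cycloidal 21.8053, simple-harmonic 20.3559
only one law matches every sample → simple-harmonic

simple-harmonic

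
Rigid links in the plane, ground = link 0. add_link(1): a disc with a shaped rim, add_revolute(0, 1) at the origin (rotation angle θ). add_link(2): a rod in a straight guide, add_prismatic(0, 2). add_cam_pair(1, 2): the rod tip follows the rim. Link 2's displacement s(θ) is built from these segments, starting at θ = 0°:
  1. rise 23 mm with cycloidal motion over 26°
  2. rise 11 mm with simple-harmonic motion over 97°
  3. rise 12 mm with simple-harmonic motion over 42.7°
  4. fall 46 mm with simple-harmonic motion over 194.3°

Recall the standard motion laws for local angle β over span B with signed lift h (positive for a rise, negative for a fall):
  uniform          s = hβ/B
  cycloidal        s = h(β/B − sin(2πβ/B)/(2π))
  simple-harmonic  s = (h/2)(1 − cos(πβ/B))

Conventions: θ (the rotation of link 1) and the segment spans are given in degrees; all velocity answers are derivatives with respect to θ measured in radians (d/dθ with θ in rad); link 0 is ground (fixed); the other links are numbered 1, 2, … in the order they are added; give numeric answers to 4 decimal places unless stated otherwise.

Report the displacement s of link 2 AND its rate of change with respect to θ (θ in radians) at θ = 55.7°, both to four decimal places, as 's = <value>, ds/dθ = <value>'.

segment 1 (0° to 26°, cycloidal, h = 23) is passed completely: s = 0.0000 + (23) = 23.0000
θ = 55.7° falls in segment 2 (26° to 123°, simple-harmonic, h = 11): β = 55.7 − 26 = 29.7°, B = 97°; Δs = 11/2·(1 − cos(π·0.3062)) = 2.3543; s = 23.0000 + 2.3543 = 25.3543
velocity in seg [26°–123°] (simple-harmonic), θ in radians: β = 29.7° = 0.5184 rad, B = 97° = 1.6930 rad; ds/dθ = (πh/(2B)) sin(πβ/B) = (π·11/(2·1.6930)) sin(π·0.3062) = 8.371988 mm/rad

s = 25.3543, ds/dθ = 8.3720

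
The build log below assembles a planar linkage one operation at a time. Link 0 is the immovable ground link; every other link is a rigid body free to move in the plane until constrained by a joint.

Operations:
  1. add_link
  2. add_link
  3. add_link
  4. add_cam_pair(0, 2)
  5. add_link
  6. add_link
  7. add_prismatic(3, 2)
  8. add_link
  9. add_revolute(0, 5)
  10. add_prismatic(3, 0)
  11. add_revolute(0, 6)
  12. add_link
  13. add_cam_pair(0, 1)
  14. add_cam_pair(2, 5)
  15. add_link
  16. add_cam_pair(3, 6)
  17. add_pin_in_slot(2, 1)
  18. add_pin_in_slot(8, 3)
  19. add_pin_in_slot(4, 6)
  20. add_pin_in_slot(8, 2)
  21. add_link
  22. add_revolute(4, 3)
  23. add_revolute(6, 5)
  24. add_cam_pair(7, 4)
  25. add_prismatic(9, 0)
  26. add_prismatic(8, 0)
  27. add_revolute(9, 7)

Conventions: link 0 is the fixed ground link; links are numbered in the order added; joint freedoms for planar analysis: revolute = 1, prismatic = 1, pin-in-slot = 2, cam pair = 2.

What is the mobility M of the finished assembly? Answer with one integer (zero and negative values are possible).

(L,J1,J2)=(1,0,0); link0 fixed
link1: (2,0,0)
link2: (3,0,0)
link3: (4,0,0)
C 0-2 [J2]: (4,0,1)
link4: (5,0,1)
link5: (6,0,1)
P 3-2 [J1]: (6,1,1)
link6: (7,1,1)
R 0-5 [J1]: (7,2,1)
P 3-0 [J1]: (7,3,1)
R 0-6 [J1]: (7,4,1)
link7: (8,4,1)
C 0-1 [J2]: (8,4,2)
C 2-5 [J2]: (8,4,3)
link8: (9,4,3)
C 3-6 [J2]: (9,4,4)
PS 2-1 [J2]: (9,4,5)
PS 8-3 [J2]: (9,4,6)
PS 4-6 [J2]: (9,4,7)
PS 8-2 [J2]: (9,4,8)
link9: (10,4,8)
R 4-3 [J1]: (10,5,8)
R 6-5 [J1]: (10,6,8)
C 7-4 [J2]: (10,6,9)
P 9-0 [J1]: (10,7,9)
P 8-0 [J1]: (10,8,9)
R 9-7 [J1]: (10,9,9)
Grübler: 3·9 − 2·9 − 9 = 0

M = 0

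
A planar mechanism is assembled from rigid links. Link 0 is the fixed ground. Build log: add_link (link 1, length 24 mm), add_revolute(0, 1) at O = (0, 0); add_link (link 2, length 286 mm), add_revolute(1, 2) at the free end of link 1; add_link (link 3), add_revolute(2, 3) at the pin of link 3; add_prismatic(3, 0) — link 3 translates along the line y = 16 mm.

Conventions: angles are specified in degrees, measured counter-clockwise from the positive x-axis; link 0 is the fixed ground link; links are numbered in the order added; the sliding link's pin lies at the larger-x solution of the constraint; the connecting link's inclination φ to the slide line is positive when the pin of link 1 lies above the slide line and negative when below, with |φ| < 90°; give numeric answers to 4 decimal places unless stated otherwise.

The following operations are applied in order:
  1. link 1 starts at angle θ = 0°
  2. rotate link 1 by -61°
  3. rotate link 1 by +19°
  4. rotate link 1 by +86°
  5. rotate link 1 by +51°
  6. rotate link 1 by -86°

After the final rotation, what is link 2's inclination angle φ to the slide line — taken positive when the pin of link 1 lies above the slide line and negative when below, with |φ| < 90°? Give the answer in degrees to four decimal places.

geometry: r = 24 mm, L = 286 mm, e = 16 mm; θ starts at 0°
rotate link 1 by -61°: θ ← 0° -61° = -61°
rotate link 1 by +19°: θ ← -61° +19° = -42°
rotate link 1 by +86°: θ ← -42° +86° = 44°
rotate link 1 by +51°: θ ← 44° +51° = 95°
rotate link 1 by -86°: θ ← 95° -86° = 9°
h = r sin θ − e = 3.754427 − 16 = -12.245573
sin φ = h / L = -12.245573 / 286 = -0.04281669
φ = arcsin(-0.04281669) = -2.453966°

-2.4540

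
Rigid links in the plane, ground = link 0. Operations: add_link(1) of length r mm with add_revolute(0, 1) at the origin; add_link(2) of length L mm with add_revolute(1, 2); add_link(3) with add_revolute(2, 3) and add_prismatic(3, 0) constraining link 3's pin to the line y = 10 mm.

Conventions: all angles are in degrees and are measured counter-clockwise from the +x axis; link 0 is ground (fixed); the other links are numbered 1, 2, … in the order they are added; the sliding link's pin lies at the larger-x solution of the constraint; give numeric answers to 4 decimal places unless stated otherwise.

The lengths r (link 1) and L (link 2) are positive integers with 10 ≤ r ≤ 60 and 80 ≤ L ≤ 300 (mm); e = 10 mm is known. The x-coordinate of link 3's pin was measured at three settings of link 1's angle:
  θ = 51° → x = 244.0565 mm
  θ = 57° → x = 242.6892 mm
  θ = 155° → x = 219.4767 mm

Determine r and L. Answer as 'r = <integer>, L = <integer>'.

constraint per measurement: (x − r cos θ)² + (r sin θ − e)² = L²
subtracting the θ₁ and θ₂ equations cancels the r² and L² terms:
r = (x₁² − x₂²) / (2[(x₁cos θ₁ + e sin θ₁) − (x₂cos θ₂ + e sin θ₂)]) = 16.0010 → r = 16
L² = (x₁ − r cos θ₁)² + (r sin θ₁ − e)² = 54756.0171 → L = 234.0000 → L = 234
check at θ₃=155°: x = 219.4767 (printed 219.4767) ✓

r = 16, L = 234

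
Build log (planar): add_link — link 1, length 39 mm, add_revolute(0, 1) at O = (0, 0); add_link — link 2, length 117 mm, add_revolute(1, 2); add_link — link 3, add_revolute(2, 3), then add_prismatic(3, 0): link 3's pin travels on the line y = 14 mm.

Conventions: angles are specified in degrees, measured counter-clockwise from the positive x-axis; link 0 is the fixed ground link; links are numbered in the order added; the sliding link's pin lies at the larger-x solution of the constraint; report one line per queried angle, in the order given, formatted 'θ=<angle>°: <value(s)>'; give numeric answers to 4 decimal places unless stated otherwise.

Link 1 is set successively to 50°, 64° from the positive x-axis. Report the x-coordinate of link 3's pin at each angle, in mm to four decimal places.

geometry: r = 39 mm, L = 117 mm, e = 14 mm
θ=50°: crank pin P = (r cos θ, r sin θ) = (25.068717, 29.875733)
θ=50°: h = r sin θ − e = 29.875733 − 14 = 15.875733
θ=50°: x = r cos θ + √(L² − h²) = 25.068717 + 115.917907 = 140.986623
θ=64°: crank pin P = (r cos θ, r sin θ) = (17.096475, 35.052968)
θ=64°: h = r sin θ − e = 35.052968 − 14 = 21.052968
θ=64°: x = r cos θ + √(L² − h²) = 17.096475 + 115.090280 = 132.186755

θ=50°: 140.9866
θ=64°: 132.1868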